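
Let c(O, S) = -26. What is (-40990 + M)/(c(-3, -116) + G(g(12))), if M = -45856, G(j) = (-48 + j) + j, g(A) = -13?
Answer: 43423/50 ≈ 868.46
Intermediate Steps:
G(j) = -48 + 2*j
(-40990 + M)/(c(-3, -116) + G(g(12))) = (-40990 - 45856)/(-26 + (-48 + 2*(-13))) = -86846/(-26 + (-48 - 26)) = -86846/(-26 - 74) = -86846/(-100) = -86846*(-1/100) = 43423/50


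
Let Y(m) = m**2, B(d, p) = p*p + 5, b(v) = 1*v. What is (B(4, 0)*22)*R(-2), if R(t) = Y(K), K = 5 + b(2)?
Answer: 5390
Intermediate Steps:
b(v) = v
B(d, p) = 5 + p**2 (B(d, p) = p**2 + 5 = 5 + p**2)
K = 7 (K = 5 + 2 = 7)
R(t) = 49 (R(t) = 7**2 = 49)
(B(4, 0)*22)*R(-2) = ((5 + 0**2)*22)*49 = ((5 + 0)*22)*49 = (5*22)*49 = 110*49 = 5390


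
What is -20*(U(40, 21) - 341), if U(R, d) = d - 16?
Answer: 6720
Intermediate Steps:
U(R, d) = -16 + d
-20*(U(40, 21) - 341) = -20*((-16 + 21) - 341) = -20*(5 - 341) = -20*(-336) = 6720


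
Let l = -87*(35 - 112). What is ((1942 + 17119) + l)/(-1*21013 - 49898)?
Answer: -25760/70911 ≈ -0.36327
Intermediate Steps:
l = 6699 (l = -87*(-77) = 6699)
((1942 + 17119) + l)/(-1*21013 - 49898) = ((1942 + 17119) + 6699)/(-1*21013 - 49898) = (19061 + 6699)/(-21013 - 49898) = 25760/(-70911) = 25760*(-1/70911) = -25760/70911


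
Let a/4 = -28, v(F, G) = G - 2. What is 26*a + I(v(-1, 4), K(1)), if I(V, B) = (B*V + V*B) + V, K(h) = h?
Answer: -2906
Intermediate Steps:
v(F, G) = -2 + G
a = -112 (a = 4*(-28) = -112)
I(V, B) = V + 2*B*V (I(V, B) = (B*V + B*V) + V = 2*B*V + V = V + 2*B*V)
26*a + I(v(-1, 4), K(1)) = 26*(-112) + (-2 + 4)*(1 + 2*1) = -2912 + 2*(1 + 2) = -2912 + 2*3 = -2912 + 6 = -2906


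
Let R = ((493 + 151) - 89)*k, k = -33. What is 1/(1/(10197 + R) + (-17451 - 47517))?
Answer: -8118/527410225 ≈ -1.5392e-5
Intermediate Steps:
R = -18315 (R = ((493 + 151) - 89)*(-33) = (644 - 89)*(-33) = 555*(-33) = -18315)
1/(1/(10197 + R) + (-17451 - 47517)) = 1/(1/(10197 - 18315) + (-17451 - 47517)) = 1/(1/(-8118) - 64968) = 1/(-1/8118 - 64968) = 1/(-527410225/8118) = -8118/527410225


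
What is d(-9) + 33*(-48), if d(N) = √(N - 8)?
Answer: -1584 + I*√17 ≈ -1584.0 + 4.1231*I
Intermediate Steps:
d(N) = √(-8 + N)
d(-9) + 33*(-48) = √(-8 - 9) + 33*(-48) = √(-17) - 1584 = I*√17 - 1584 = -1584 + I*√17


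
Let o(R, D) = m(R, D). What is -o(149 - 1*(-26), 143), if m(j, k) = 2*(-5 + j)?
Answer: -340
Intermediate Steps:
m(j, k) = -10 + 2*j
o(R, D) = -10 + 2*R
-o(149 - 1*(-26), 143) = -(-10 + 2*(149 - 1*(-26))) = -(-10 + 2*(149 + 26)) = -(-10 + 2*175) = -(-10 + 350) = -1*340 = -340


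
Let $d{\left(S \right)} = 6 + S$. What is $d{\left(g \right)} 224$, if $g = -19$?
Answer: $-2912$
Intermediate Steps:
$d{\left(g \right)} 224 = \left(6 - 19\right) 224 = \left(-13\right) 224 = -2912$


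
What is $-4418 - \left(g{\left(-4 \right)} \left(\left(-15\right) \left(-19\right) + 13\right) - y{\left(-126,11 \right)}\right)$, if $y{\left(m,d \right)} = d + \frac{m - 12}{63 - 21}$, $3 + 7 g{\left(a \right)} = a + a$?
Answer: $-3942$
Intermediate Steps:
$g{\left(a \right)} = - \frac{3}{7} + \frac{2 a}{7}$ ($g{\left(a \right)} = - \frac{3}{7} + \frac{a + a}{7} = - \frac{3}{7} + \frac{2 a}{7}$)
$y{\left(m,d \right)} = - \frac{2}{7} + d + \frac{m}{42}$ ($y{\left(m,d \right)} = d + \frac{-12 + m}{42} = d + \left(-12 + m\right) \frac{1}{42} = d + \left(- \frac{2}{7} + \frac{m}{42}\right) = - \frac{2}{7} + d + \frac{m}{42}$)
$-4418 - \left(g{\left(-4 \right)} \left(\left(-15\right) \left(-19\right) + 13\right) - y{\left(-126,11 \right)}\right) = -4418 - \left(\left(- \frac{3}{7} + \frac{2}{7} \left(-4\right)\right) \left(\left(-15\right) \left(-19\right) + 13\right) - \left(- \frac{2}{7} + 11 + \frac{1}{42} \left(-126\right)\right)\right) = -4418 - \left(\left(- \frac{3}{7} - \frac{8}{7}\right) \left(285 + 13\right) - \left(- \frac{2}{7} + 11 - 3\right)\right) = -4418 - \left(\left(- \frac{11}{7}\right) 298 - \frac{54}{7}\right) = -4418 - \left(- \frac{3278}{7} - \frac{54}{7}\right) = -4418 - -476 = -4418 + 476 = -3942$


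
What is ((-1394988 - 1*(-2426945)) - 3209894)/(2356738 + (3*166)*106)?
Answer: -2177937/2409526 ≈ -0.90389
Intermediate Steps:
((-1394988 - 1*(-2426945)) - 3209894)/(2356738 + (3*166)*106) = ((-1394988 + 2426945) - 3209894)/(2356738 + 498*106) = (1031957 - 3209894)/(2356738 + 52788) = -2177937/2409526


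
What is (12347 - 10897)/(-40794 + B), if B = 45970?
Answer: 725/2588 ≈ 0.28014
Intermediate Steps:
(12347 - 10897)/(-40794 + B) = (12347 - 10897)/(-40794 + 45970) = 1450/5176 = 1450*(1/5176) = 725/2588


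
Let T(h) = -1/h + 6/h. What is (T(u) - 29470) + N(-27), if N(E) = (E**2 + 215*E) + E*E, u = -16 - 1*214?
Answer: -1555583/46 ≈ -33817.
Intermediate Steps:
u = -230 (u = -16 - 214 = -230)
T(h) = 5/h
N(E) = 2*E**2 + 215*E (N(E) = (E**2 + 215*E) + E**2 = 2*E**2 + 215*E)
(T(u) - 29470) + N(-27) = (5/(-230) - 29470) - 27*(215 + 2*(-27)) = (5*(-1/230) - 29470) - 27*(215 - 54) = (-1/46 - 29470) - 27*161 = -1355621/46 - 4347 = -1555583/46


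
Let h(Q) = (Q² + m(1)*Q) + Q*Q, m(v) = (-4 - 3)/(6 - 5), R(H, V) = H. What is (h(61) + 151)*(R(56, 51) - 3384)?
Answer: -23848448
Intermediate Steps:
m(v) = -7 (m(v) = -7/1 = -7*1 = -7)
h(Q) = -7*Q + 2*Q² (h(Q) = (Q² - 7*Q) + Q*Q = (Q² - 7*Q) + Q² = -7*Q + 2*Q²)
(h(61) + 151)*(R(56, 51) - 3384) = (61*(-7 + 2*61) + 151)*(56 - 3384) = (61*(-7 + 122) + 151)*(-3328) = (61*115 + 151)*(-3328) = (7015 + 151)*(-3328) = 7166*(-3328) = -23848448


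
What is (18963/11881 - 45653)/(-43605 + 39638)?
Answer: 542384330/47131927 ≈ 11.508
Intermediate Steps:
(18963/11881 - 45653)/(-43605 + 39638) = (18963*(1/11881) - 45653)/(-3967) = (18963/11881 - 45653)*(-1/3967) = -542384330/11881*(-1/3967) = 542384330/47131927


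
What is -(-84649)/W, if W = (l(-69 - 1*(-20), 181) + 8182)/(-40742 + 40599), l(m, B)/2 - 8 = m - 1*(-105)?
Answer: -12104807/8310 ≈ -1456.7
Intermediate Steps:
l(m, B) = 226 + 2*m (l(m, B) = 16 + 2*(m - 1*(-105)) = 16 + 2*(m + 105) = 16 + 2*(105 + m) = 16 + (210 + 2*m) = 226 + 2*m)
W = -8310/143 (W = ((226 + 2*(-69 - 1*(-20))) + 8182)/(-40742 + 40599) = ((226 + 2*(-69 + 20)) + 8182)/(-143) = ((226 + 2*(-49)) + 8182)*(-1/143) = ((226 - 98) + 8182)*(-1/143) = (128 + 8182)*(-1/143) = 8310*(-1/143) = -8310/143 ≈ -58.112)
-(-84649)/W = -(-84649)/(-8310/143) = -(-84649)*(-143)/8310 = -1*12104807/8310 = -12104807/8310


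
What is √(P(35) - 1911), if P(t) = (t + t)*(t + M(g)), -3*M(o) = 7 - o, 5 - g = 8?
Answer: √2751/3 ≈ 17.483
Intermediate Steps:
g = -3 (g = 5 - 1*8 = 5 - 8 = -3)
M(o) = -7/3 + o/3 (M(o) = -(7 - o)/3 = -7/3 + o/3)
P(t) = 2*t*(-10/3 + t) (P(t) = (t + t)*(t + (-7/3 + (⅓)*(-3))) = (2*t)*(t + (-7/3 - 1)) = (2*t)*(t - 10/3) = (2*t)*(-10/3 + t) = 2*t*(-10/3 + t))
√(P(35) - 1911) = √((⅔)*35*(-10 + 3*35) - 1911) = √((⅔)*35*(-10 + 105) - 1911) = √((⅔)*35*95 - 1911) = √(6650/3 - 1911) = √(917/3) = √2751/3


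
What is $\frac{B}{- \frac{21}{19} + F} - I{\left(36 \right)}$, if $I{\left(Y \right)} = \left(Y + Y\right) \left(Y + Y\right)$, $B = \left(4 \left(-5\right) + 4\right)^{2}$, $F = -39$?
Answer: $- \frac{1977536}{381} \approx -5190.4$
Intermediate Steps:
$B = 256$ ($B = \left(-20 + 4\right)^{2} = \left(-16\right)^{2} = 256$)
$I{\left(Y \right)} = 4 Y^{2}$ ($I{\left(Y \right)} = 2 Y 2 Y = 4 Y^{2}$)
$\frac{B}{- \frac{21}{19} + F} - I{\left(36 \right)} = \frac{1}{- \frac{21}{19} - 39} \cdot 256 - 4 \cdot 36^{2} = \frac{1}{\left(-21\right) \frac{1}{19} - 39} \cdot 256 - 4 \cdot 1296 = \frac{1}{- \frac{21}{19} - 39} \cdot 256 - 5184 = \frac{1}{- \frac{762}{19}} \cdot 256 - 5184 = \left(- \frac{19}{762}\right) 256 - 5184 = - \frac{2432}{381} - 5184 = - \frac{1977536}{381}$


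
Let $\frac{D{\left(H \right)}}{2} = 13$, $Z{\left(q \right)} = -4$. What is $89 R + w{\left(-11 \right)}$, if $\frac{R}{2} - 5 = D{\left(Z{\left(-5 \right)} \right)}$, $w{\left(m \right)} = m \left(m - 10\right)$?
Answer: $5749$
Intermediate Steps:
$w{\left(m \right)} = m \left(-10 + m\right)$
$D{\left(H \right)} = 26$ ($D{\left(H \right)} = 2 \cdot 13 = 26$)
$R = 62$ ($R = 10 + 2 \cdot 26 = 10 + 52 = 62$)
$89 R + w{\left(-11 \right)} = 89 \cdot 62 - 11 \left(-10 - 11\right) = 5518 - -231 = 5518 + 231 = 5749$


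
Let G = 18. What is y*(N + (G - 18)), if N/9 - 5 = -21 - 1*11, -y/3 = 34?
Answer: 24786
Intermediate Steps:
y = -102 (y = -3*34 = -102)
N = -243 (N = 45 + 9*(-21 - 1*11) = 45 + 9*(-21 - 11) = 45 + 9*(-32) = 45 - 288 = -243)
y*(N + (G - 18)) = -102*(-243 + (18 - 18)) = -102*(-243 + 0) = -102*(-243) = 24786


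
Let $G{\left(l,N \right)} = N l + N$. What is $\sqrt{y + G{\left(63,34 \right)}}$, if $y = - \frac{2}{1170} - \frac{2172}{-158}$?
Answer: $\frac{\sqrt{519657229585}}{15405} \approx 46.795$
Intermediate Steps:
$G{\left(l,N \right)} = N + N l$
$y = \frac{635231}{46215}$ ($y = \left(-2\right) \frac{1}{1170} - - \frac{1086}{79} = - \frac{1}{585} + \frac{1086}{79} = \frac{635231}{46215} \approx 13.745$)
$\sqrt{y + G{\left(63,34 \right)}} = \sqrt{\frac{635231}{46215} + 34 \left(1 + 63\right)} = \sqrt{\frac{635231}{46215} + 34 \cdot 64} = \sqrt{\frac{635231}{46215} + 2176} = \sqrt{\frac{101199071}{46215}} = \frac{\sqrt{519657229585}}{15405}$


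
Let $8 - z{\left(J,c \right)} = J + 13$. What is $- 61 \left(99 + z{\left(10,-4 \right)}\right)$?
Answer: $-5124$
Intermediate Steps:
$z{\left(J,c \right)} = -5 - J$ ($z{\left(J,c \right)} = 8 - \left(J + 13\right) = 8 - \left(13 + J\right) = -5 - J$)
$- 61 \left(99 + z{\left(10,-4 \right)}\right) = - 61 \left(99 - 15\right) = \left(-61\right) 84 = -5124$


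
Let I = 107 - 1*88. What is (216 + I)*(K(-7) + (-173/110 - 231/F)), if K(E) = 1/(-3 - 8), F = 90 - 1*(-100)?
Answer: -141423/209 ≈ -676.67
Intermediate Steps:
F = 190 (F = 90 + 100 = 190)
K(E) = -1/11 (K(E) = 1/(-11) = -1/11)
I = 19 (I = 107 - 88 = 19)
(216 + I)*(K(-7) + (-173/110 - 231/F)) = (216 + 19)*(-1/11 + (-173/110 - 231/190)) = 235*(-1/11 + (-173*1/110 - 231*1/190)) = 235*(-1/11 + (-173/110 - 231/190)) = 235*(-1/11 - 2914/1045) = 235*(-3009/1045) = -141423/209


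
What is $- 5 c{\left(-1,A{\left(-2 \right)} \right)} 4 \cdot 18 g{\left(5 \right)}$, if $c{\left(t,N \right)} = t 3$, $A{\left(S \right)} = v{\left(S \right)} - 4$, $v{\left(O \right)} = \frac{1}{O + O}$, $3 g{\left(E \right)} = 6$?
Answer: $2160$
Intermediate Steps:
$g{\left(E \right)} = 2$ ($g{\left(E \right)} = \frac{1}{3} \cdot 6 = 2$)
$v{\left(O \right)} = \frac{1}{2 O}$
$A{\left(S \right)} = -4 + \frac{1}{2 S}$ ($A{\left(S \right)} = \frac{1}{2 S} - 4 = -4 + \frac{1}{2 S}$)
$c{\left(t,N \right)} = 3 t$
$- 5 c{\left(-1,A{\left(-2 \right)} \right)} 4 \cdot 18 g{\left(5 \right)} = - 5 \cdot 3 \left(-1\right) 4 \cdot 18 \cdot 2 = \left(-5\right) \left(-3\right) 4 \cdot 18 \cdot 2 = 15 \cdot 4 \cdot 18 \cdot 2 = 60 \cdot 18 \cdot 2 = 1080 \cdot 2 = 2160$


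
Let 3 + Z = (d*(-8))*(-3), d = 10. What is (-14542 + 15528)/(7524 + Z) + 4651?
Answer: 36097397/7761 ≈ 4651.1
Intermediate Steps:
Z = 237 (Z = -3 + (10*(-8))*(-3) = -3 - 80*(-3) = -3 + 240 = 237)
(-14542 + 15528)/(7524 + Z) + 4651 = (-14542 + 15528)/(7524 + 237) + 4651 = 986/7761 + 4651 = 36097397/7761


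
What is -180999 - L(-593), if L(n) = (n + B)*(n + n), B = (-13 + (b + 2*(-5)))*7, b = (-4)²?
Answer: -942411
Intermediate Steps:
b = 16
B = -49 (B = (-13 + (16 + 2*(-5)))*7 = (-13 + (16 - 10))*7 = (-13 + 6)*7 = -7*7 = -49)
L(n) = 2*n*(-49 + n) (L(n) = (n - 49)*(n + n) = (-49 + n)*(2*n) = 2*n*(-49 + n))
-180999 - L(-593) = -180999 - 2*(-593)*(-49 - 593) = -180999 - 2*(-593)*(-642) = -180999 - 1*761412 = -180999 - 761412 = -942411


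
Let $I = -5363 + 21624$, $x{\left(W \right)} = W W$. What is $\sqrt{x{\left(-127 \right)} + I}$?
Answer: $\sqrt{32390} \approx 179.97$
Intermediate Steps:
$x{\left(W \right)} = W^{2}$
$I = 16261$
$\sqrt{x{\left(-127 \right)} + I} = \sqrt{\left(-127\right)^{2} + 16261} = \sqrt{16129 + 16261} = \sqrt{32390}$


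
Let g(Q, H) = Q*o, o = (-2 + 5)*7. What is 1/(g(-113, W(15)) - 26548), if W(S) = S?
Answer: -1/28921 ≈ -3.4577e-5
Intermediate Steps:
o = 21 (o = 3*7 = 21)
g(Q, H) = 21*Q (g(Q, H) = Q*21 = 21*Q)
1/(g(-113, W(15)) - 26548) = 1/(21*(-113) - 26548) = 1/(-2373 - 26548) = 1/(-28921) = -1/28921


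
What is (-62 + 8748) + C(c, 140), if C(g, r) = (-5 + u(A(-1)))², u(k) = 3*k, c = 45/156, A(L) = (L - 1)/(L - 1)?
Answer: 8690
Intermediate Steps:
A(L) = 1 (A(L) = (-1 + L)/(-1 + L) = 1)
c = 15/52 (c = 45*(1/156) = 15/52 ≈ 0.28846)
C(g, r) = 4 (C(g, r) = (-5 + 3*1)² = (-5 + 3)² = (-2)² = 4)
(-62 + 8748) + C(c, 140) = (-62 + 8748) + 4 = 8686 + 4 = 8690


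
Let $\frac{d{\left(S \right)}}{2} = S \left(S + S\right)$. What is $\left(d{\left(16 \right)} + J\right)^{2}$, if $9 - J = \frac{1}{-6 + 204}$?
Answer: $\frac{41833748089}{39204} \approx 1.0671 \cdot 10^{6}$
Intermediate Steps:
$d{\left(S \right)} = 4 S^{2}$ ($d{\left(S \right)} = 2 S \left(S + S\right) = 2 S 2 S = 2 \cdot 2 S^{2} = 4 S^{2}$)
$J = \frac{1781}{198}$ ($J = 9 - \frac{1}{-6 + 204} = 9 - \frac{1}{198} = \frac{1781}{198} \approx 8.9949$)
$\left(d{\left(16 \right)} + J\right)^{2} = \left(4 \cdot 16^{2} + \frac{1781}{198}\right)^{2} = \left(4 \cdot 256 + \frac{1781}{198}\right)^{2} = \left(1024 + \frac{1781}{198}\right)^{2} = \left(\frac{204533}{198}\right)^{2} = \frac{41833748089}{39204}$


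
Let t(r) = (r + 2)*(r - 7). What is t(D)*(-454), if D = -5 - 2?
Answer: -31780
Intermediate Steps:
D = -7
t(r) = (-7 + r)*(2 + r) (t(r) = (2 + r)*(-7 + r) = (-7 + r)*(2 + r))
t(D)*(-454) = (-14 + (-7)² - 5*(-7))*(-454) = (-14 + 49 + 35)*(-454) = 70*(-454) = -31780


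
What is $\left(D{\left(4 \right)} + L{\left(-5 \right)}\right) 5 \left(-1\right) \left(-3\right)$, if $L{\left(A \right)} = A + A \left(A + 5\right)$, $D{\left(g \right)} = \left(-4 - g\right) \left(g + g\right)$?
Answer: $-1035$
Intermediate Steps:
$D{\left(g \right)} = 2 g \left(-4 - g\right)$ ($D{\left(g \right)} = \left(-4 - g\right) 2 g = 2 g \left(-4 - g\right)$)
$L{\left(A \right)} = A + A \left(5 + A\right)$
$\left(D{\left(4 \right)} + L{\left(-5 \right)}\right) 5 \left(-1\right) \left(-3\right) = \left(\left(-2\right) 4 \left(4 + 4\right) - 5 \left(6 - 5\right)\right) 5 \left(-1\right) \left(-3\right) = \left(\left(-2\right) 4 \cdot 8 - 5\right) \left(\left(-5\right) \left(-3\right)\right) = \left(-64 - 5\right) 15 = \left(-69\right) 15 = -1035$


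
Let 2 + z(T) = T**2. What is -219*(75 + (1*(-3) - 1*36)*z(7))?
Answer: 385002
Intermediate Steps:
z(T) = -2 + T**2
-219*(75 + (1*(-3) - 1*36)*z(7)) = -219*(75 + (1*(-3) - 1*36)*(-2 + 7**2)) = -219*(75 + (-3 - 36)*(-2 + 49)) = -219*(75 - 39*47) = -219*(75 - 1833) = -219*(-1758) = 385002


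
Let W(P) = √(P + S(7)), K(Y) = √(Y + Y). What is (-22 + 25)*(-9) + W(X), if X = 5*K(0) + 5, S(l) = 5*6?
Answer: -27 + √35 ≈ -21.084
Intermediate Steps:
S(l) = 30
K(Y) = √2*√Y (K(Y) = √(2*Y) = √2*√Y)
X = 5 (X = 5*(√2*√0) + 5 = 5*(√2*0) + 5 = 5*0 + 5 = 0 + 5 = 5)
W(P) = √(30 + P) (W(P) = √(P + 30) = √(30 + P))
(-22 + 25)*(-9) + W(X) = (-22 + 25)*(-9) + √(30 + 5) = 3*(-9) + √35 = -27 + √35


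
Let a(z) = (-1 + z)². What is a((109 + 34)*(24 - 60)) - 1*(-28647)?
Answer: 26540848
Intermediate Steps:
a((109 + 34)*(24 - 60)) - 1*(-28647) = (-1 + (109 + 34)*(24 - 60))² - 1*(-28647) = (-1 + 143*(-36))² + 28647 = (-1 - 5148)² + 28647 = (-5149)² + 28647 = 26512201 + 28647 = 26540848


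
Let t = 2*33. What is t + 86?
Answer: 152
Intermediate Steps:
t = 66
t + 86 = 66 + 86 = 152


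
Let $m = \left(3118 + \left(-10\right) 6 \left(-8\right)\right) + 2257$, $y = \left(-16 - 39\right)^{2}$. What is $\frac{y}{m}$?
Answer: $\frac{605}{1171} \approx 0.51665$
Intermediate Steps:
$y = 3025$ ($y = \left(-55\right)^{2} = 3025$)
$m = 5855$ ($m = \left(3118 - -480\right) + 2257 = \left(3118 + 480\right) + 2257 = 3598 + 2257 = 5855$)
$\frac{y}{m} = \frac{3025}{5855} = 3025 \cdot \frac{1}{5855} = \frac{605}{1171}$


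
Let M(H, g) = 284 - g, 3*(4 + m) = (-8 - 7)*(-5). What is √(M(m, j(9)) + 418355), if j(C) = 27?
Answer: 2*√104653 ≈ 647.00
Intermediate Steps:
m = 21 (m = -4 + ((-8 - 7)*(-5))/3 = -4 + (-15*(-5))/3 = -4 + (⅓)*75 = -4 + 25 = 21)
√(M(m, j(9)) + 418355) = √((284 - 1*27) + 418355) = √((284 - 27) + 418355) = √(257 + 418355) = √418612 = 2*√104653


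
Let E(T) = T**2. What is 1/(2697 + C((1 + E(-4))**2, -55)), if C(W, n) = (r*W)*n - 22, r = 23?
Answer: -1/362910 ≈ -2.7555e-6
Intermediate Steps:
C(W, n) = -22 + 23*W*n (C(W, n) = (23*W)*n - 22 = 23*W*n - 22 = -22 + 23*W*n)
1/(2697 + C((1 + E(-4))**2, -55)) = 1/(2697 + (-22 + 23*(1 + (-4)**2)**2*(-55))) = 1/(2697 + (-22 + 23*(1 + 16)**2*(-55))) = 1/(2697 + (-22 + 23*17**2*(-55))) = 1/(2697 + (-22 + 23*289*(-55))) = 1/(2697 + (-22 - 365585)) = 1/(2697 - 365607) = 1/(-362910) = -1/362910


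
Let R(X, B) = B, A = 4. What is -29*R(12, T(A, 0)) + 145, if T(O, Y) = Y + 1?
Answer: 116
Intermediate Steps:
T(O, Y) = 1 + Y
-29*R(12, T(A, 0)) + 145 = -29*(1 + 0) + 145 = -29*1 + 145 = -29 + 145 = 116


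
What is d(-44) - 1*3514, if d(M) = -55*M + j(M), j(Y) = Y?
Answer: -1138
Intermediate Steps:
d(M) = -54*M (d(M) = -55*M + M = -54*M)
d(-44) - 1*3514 = -54*(-44) - 1*3514 = 2376 - 3514 = -1138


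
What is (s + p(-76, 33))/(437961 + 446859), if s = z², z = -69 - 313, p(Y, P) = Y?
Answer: 12154/73735 ≈ 0.16483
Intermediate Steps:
z = -382
s = 145924 (s = (-382)² = 145924)
(s + p(-76, 33))/(437961 + 446859) = (145924 - 76)/(437961 + 446859) = 145848/884820 = 145848*(1/884820) = 12154/73735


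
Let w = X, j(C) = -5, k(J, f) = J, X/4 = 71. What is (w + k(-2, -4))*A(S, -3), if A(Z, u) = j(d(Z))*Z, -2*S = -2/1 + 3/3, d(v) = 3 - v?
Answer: -705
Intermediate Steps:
X = 284 (X = 4*71 = 284)
S = ½ (S = -(-2/1 + 3/3)/2 = -(-2*1 + 3*(⅓))/2 = -(-2 + 1)/2 = -½*(-1) = ½ ≈ 0.50000)
A(Z, u) = -5*Z
w = 284
(w + k(-2, -4))*A(S, -3) = (284 - 2)*(-5*½) = 282*(-5/2) = -705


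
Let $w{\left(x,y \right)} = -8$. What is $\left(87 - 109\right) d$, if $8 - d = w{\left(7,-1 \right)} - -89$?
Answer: $1606$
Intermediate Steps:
$d = -73$ ($d = 8 - \left(-8 - -89\right) = 8 - \left(-8 + 89\right) = 8 - 81 = -73$)
$\left(87 - 109\right) d = \left(87 - 109\right) \left(-73\right) = \left(-22\right) \left(-73\right) = 1606$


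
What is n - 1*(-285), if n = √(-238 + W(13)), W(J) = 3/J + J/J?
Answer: 285 + 9*I*√494/13 ≈ 285.0 + 15.387*I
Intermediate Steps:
W(J) = 1 + 3/J (W(J) = 3/J + 1 = 1 + 3/J)
n = 9*I*√494/13 (n = √(-238 + (3 + 13)/13) = √(-238 + (1/13)*16) = √(-238 + 16/13) = √(-3078/13) = 9*I*√494/13 ≈ 15.387*I)
n - 1*(-285) = 9*I*√494/13 - 1*(-285) = 9*I*√494/13 + 285 = 285 + 9*I*√494/13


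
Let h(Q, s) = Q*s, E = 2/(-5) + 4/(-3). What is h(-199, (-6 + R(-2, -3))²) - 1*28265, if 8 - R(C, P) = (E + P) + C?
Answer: -9774664/225 ≈ -43443.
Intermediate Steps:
E = -26/15 (E = 2*(-⅕) + 4*(-⅓) = -⅖ - 4/3 = -26/15 ≈ -1.7333)
R(C, P) = 146/15 - C - P (R(C, P) = 8 - ((-26/15 + P) + C) = 8 - (-26/15 + C + P) = 8 + (26/15 - C - P) = 146/15 - C - P)
h(-199, (-6 + R(-2, -3))²) - 1*28265 = -199*(-6 + (146/15 - 1*(-2) - 1*(-3)))² - 1*28265 = -199*(-6 + (146/15 + 2 + 3))² - 28265 = -199*(-6 + 221/15)² - 28265 = -199*(131/15)² - 28265 = -199*17161/225 - 28265 = -3415039/225 - 28265 = -9774664/225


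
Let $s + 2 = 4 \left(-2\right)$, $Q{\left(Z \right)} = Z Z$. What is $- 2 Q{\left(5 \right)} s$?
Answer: $500$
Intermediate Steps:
$Q{\left(Z \right)} = Z^{2}$
$s = -10$ ($s = -2 + 4 \left(-2\right) = -2 - 8 = -10$)
$- 2 Q{\left(5 \right)} s = - 2 \cdot 5^{2} \left(-10\right) = \left(-2\right) 25 \left(-10\right) = \left(-50\right) \left(-10\right) = 500$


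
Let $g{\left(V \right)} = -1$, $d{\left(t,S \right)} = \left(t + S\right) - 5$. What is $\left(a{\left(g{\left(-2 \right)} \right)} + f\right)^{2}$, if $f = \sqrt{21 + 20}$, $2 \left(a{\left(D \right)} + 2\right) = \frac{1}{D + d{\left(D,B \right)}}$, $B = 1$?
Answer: $\frac{6529}{144} - \frac{25 \sqrt{41}}{6} \approx 18.661$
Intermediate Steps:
$d{\left(t,S \right)} = -5 + S + t$ ($d{\left(t,S \right)} = \left(S + t\right) - 5 = -5 + S + t$)
$a{\left(D \right)} = -2 + \frac{1}{2 \left(-4 + 2 D\right)}$ ($a{\left(D \right)} = -2 + \frac{1}{2 \left(D + \left(-5 + 1 + D\right)\right)} = -2 + \frac{1}{2 \left(D + \left(-4 + D\right)\right)} = -2 + \frac{1}{2 \left(-4 + 2 D\right)}$)
$f = \sqrt{41} \approx 6.4031$
$\left(a{\left(g{\left(-2 \right)} \right)} + f\right)^{2} = \left(\frac{17 - -8}{4 \left(-2 - 1\right)} + \sqrt{41}\right)^{2} = \left(\frac{17 + 8}{4 \left(-3\right)} + \sqrt{41}\right)^{2} = \left(\frac{1}{4} \left(- \frac{1}{3}\right) 25 + \sqrt{41}\right)^{2} = \left(- \frac{25}{12} + \sqrt{41}\right)^{2}$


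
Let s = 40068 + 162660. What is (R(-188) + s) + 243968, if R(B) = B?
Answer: 446508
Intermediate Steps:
s = 202728
(R(-188) + s) + 243968 = (-188 + 202728) + 243968 = 202540 + 243968 = 446508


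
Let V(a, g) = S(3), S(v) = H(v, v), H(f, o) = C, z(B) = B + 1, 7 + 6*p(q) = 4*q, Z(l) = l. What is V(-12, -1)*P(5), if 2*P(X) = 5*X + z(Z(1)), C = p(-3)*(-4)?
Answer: 171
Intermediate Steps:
p(q) = -7/6 + 2*q/3 (p(q) = -7/6 + (4*q)/6 = -7/6 + 2*q/3)
z(B) = 1 + B
C = 38/3 (C = (-7/6 + (2/3)*(-3))*(-4) = (-7/6 - 2)*(-4) = -19/6*(-4) = 38/3 ≈ 12.667)
H(f, o) = 38/3
S(v) = 38/3
V(a, g) = 38/3
P(X) = 1 + 5*X/2 (P(X) = (5*X + (1 + 1))/2 = (5*X + 2)/2 = (2 + 5*X)/2 = 1 + 5*X/2)
V(-12, -1)*P(5) = 38*(1 + (5/2)*5)/3 = 38*(1 + 25/2)/3 = (38/3)*(27/2) = 171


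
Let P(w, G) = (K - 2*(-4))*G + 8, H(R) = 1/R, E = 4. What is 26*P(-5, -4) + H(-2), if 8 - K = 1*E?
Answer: -2081/2 ≈ -1040.5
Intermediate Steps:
K = 4 (K = 8 - 4 = 4)
P(w, G) = 8 + 12*G (P(w, G) = (4 - 2*(-4))*G + 8 = (4 + 8)*G + 8 = 12*G + 8 = 8 + 12*G)
26*P(-5, -4) + H(-2) = 26*(8 + 12*(-4)) + 1/(-2) = 26*(8 - 48) - 1/2 = 26*(-40) - 1/2 = -1040 - 1/2 = -2081/2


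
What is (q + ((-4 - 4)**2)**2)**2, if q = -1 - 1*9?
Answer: 16695396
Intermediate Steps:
q = -10 (q = -1 - 9 = -10)
(q + ((-4 - 4)**2)**2)**2 = (-10 + ((-4 - 4)**2)**2)**2 = (-10 + ((-8)**2)**2)**2 = (-10 + 64**2)**2 = (-10 + 4096)**2 = 4086**2 = 16695396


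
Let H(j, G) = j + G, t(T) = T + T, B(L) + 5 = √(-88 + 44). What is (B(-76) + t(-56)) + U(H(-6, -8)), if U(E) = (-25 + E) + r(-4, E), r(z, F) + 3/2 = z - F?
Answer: -295/2 + 2*I*√11 ≈ -147.5 + 6.6332*I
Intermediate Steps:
r(z, F) = -3/2 + z - F (r(z, F) = -3/2 + (z - F) = -3/2 + z - F)
B(L) = -5 + 2*I*√11 (B(L) = -5 + √(-88 + 44) = -5 + √(-44) = -5 + 2*I*√11)
t(T) = 2*T
H(j, G) = G + j
U(E) = -61/2 (U(E) = (-25 + E) + (-3/2 - 4 - E) = (-25 + E) + (-11/2 - E) = -61/2)
(B(-76) + t(-56)) + U(H(-6, -8)) = ((-5 + 2*I*√11) + 2*(-56)) - 61/2 = ((-5 + 2*I*√11) - 112) - 61/2 = (-117 + 2*I*√11) - 61/2 = -295/2 + 2*I*√11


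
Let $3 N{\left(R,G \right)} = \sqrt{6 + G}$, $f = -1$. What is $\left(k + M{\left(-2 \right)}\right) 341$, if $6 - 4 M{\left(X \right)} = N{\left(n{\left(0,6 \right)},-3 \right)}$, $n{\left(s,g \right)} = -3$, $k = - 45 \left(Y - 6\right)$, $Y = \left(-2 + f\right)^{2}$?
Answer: $- \frac{91047}{2} - \frac{341 \sqrt{3}}{12} \approx -45573.0$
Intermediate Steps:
$Y = 9$ ($Y = \left(-2 - 1\right)^{2} = \left(-3\right)^{2} = 9$)
$k = -135$ ($k = - 45 \left(9 - 6\right) = \left(-45\right) 3 = -135$)
$N{\left(R,G \right)} = \frac{\sqrt{6 + G}}{3}$
$M{\left(X \right)} = \frac{3}{2} - \frac{\sqrt{3}}{12}$ ($M{\left(X \right)} = \frac{3}{2} - \frac{\frac{1}{3} \sqrt{6 - 3}}{4} = \frac{3}{2} - \frac{\frac{1}{3} \sqrt{3}}{4} = \frac{3}{2} - \frac{\sqrt{3}}{12}$)
$\left(k + M{\left(-2 \right)}\right) 341 = \left(-135 + \left(\frac{3}{2} - \frac{\sqrt{3}}{12}\right)\right) 341 = \left(- \frac{267}{2} - \frac{\sqrt{3}}{12}\right) 341 = - \frac{91047}{2} - \frac{341 \sqrt{3}}{12}$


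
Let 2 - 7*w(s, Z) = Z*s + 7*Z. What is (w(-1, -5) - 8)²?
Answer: 576/49 ≈ 11.755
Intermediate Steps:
w(s, Z) = 2/7 - Z - Z*s/7 (w(s, Z) = 2/7 - (Z*s + 7*Z)/7 = 2/7 - (7*Z + Z*s)/7 = 2/7 + (-Z - Z*s/7) = 2/7 - Z - Z*s/7)
(w(-1, -5) - 8)² = ((2/7 - 1*(-5) - ⅐*(-5)*(-1)) - 8)² = ((2/7 + 5 - 5/7) - 8)² = (32/7 - 8)² = (-24/7)² = 576/49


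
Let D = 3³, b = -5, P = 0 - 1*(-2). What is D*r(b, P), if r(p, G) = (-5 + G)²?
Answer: 243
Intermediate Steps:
P = 2 (P = 0 + 2 = 2)
D = 27
D*r(b, P) = 27*(-5 + 2)² = 27*(-3)² = 27*9 = 243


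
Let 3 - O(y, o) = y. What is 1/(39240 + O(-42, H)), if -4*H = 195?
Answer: 1/39285 ≈ 2.5455e-5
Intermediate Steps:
H = -195/4 (H = -¼*195 = -195/4 ≈ -48.750)
O(y, o) = 3 - y
1/(39240 + O(-42, H)) = 1/(39240 + (3 - 1*(-42))) = 1/(39240 + (3 + 42)) = 1/(39240 + 45) = 1/39285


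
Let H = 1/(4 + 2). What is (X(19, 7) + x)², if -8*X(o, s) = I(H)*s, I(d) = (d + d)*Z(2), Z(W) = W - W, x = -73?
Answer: 5329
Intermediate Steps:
Z(W) = 0
H = ⅙ (H = 1/6 = ⅙ ≈ 0.16667)
I(d) = 0 (I(d) = (d + d)*0 = (2*d)*0 = 0)
X(o, s) = 0 (X(o, s) = -0*s = -⅛*0 = 0)
(X(19, 7) + x)² = (0 - 73)² = (-73)² = 5329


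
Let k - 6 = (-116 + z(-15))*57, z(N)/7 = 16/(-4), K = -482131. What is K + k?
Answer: -490333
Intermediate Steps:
z(N) = -28 (z(N) = 7*(16/(-4)) = 7*(16*(-1/4)) = 7*(-4) = -28)
k = -8202 (k = 6 + (-116 - 28)*57 = 6 - 144*57 = 6 - 8208 = -8202)
K + k = -482131 - 8202 = -490333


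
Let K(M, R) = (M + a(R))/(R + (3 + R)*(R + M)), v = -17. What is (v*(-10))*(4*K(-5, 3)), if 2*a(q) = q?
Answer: 2380/9 ≈ 264.44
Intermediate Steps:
a(q) = q/2
K(M, R) = (M + R/2)/(R + (3 + R)*(M + R)) (K(M, R) = (M + R/2)/(R + (3 + R)*(R + M)) = (M + R/2)/(R + (3 + R)*(M + R)))
(v*(-10))*(4*K(-5, 3)) = (-17*(-10))*(4*((-5 + (1/2)*3)/(3**2 + 3*(-5) + 4*3 - 5*3))) = 170*(4*((-5 + 3/2)/(9 - 15 + 12 - 15))) = 170*(4*(-7/2/(-9))) = 170*(4*(-1/9*(-7/2))) = 170*(4*(7/18)) = 170*(14/9) = 2380/9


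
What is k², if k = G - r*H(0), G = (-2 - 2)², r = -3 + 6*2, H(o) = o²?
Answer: 256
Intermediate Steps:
r = 9 (r = -3 + 12 = 9)
G = 16 (G = (-4)² = 16)
k = 16 (k = 16 - 9*0² = 16 - 9*0 = 16 - 1*0 = 16 + 0 = 16)
k² = 16² = 256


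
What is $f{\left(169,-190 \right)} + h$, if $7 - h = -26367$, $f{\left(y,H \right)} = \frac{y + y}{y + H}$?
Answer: $\frac{553516}{21} \approx 26358.0$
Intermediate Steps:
$f{\left(y,H \right)} = \frac{2 y}{H + y}$
$h = 26374$ ($h = 7 - -26367 = 7 + 26367 = 26374$)
$f{\left(169,-190 \right)} + h = 2 \cdot 169 \frac{1}{-190 + 169} + 26374 = 2 \cdot 169 \frac{1}{-21} + 26374 = 2 \cdot 169 \left(- \frac{1}{21}\right) + 26374 = - \frac{338}{21} + 26374 = \frac{553516}{21}$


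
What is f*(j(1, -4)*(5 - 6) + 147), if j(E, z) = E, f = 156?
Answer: 22776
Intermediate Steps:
f*(j(1, -4)*(5 - 6) + 147) = 156*(1*(5 - 6) + 147) = 156*(1*(-1) + 147) = 156*(-1 + 147) = 156*146 = 22776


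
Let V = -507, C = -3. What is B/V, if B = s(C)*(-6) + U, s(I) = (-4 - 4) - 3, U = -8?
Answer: -58/507 ≈ -0.11440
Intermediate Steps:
s(I) = -11 (s(I) = -8 - 3 = -11)
B = 58 (B = -11*(-6) - 8 = 66 - 8 = 58)
B/V = 58/(-507) = 58*(-1/507) = -58/507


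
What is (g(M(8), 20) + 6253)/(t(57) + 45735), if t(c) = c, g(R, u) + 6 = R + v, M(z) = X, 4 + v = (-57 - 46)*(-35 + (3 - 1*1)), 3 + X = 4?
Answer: 9643/45792 ≈ 0.21058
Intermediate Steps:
X = 1 (X = -3 + 4 = 1)
v = 3395 (v = -4 + (-57 - 46)*(-35 + (3 - 1*1)) = -4 - 103*(-35 + (3 - 1)) = -4 - 103*(-35 + 2) = -4 - 103*(-33) = -4 + 3399 = 3395)
M(z) = 1
g(R, u) = 3389 + R (g(R, u) = -6 + (R + 3395) = -6 + (3395 + R) = 3389 + R)
(g(M(8), 20) + 6253)/(t(57) + 45735) = ((3389 + 1) + 6253)/(57 + 45735) = (3390 + 6253)/45792 = 9643*(1/45792) = 9643/45792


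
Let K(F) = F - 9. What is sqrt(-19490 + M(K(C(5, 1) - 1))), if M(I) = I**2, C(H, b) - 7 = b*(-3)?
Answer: I*sqrt(19454) ≈ 139.48*I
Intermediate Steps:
C(H, b) = 7 - 3*b (C(H, b) = 7 + b*(-3) = 7 - 3*b)
K(F) = -9 + F
sqrt(-19490 + M(K(C(5, 1) - 1))) = sqrt(-19490 + (-9 + ((7 - 3*1) - 1))**2) = sqrt(-19490 + (-9 + ((7 - 3) - 1))**2) = sqrt(-19490 + (-9 + (4 - 1))**2) = sqrt(-19490 + (-9 + 3)**2) = sqrt(-19490 + (-6)**2) = sqrt(-19490 + 36) = sqrt(-19454) = I*sqrt(19454)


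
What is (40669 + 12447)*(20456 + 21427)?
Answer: 2224657428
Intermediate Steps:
(40669 + 12447)*(20456 + 21427) = 53116*41883 = 2224657428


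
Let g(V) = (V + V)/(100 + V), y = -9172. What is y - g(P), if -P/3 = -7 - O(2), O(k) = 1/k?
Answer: -449446/49 ≈ -9172.4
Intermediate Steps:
P = 45/2 (P = -3*(-7 - 1/2) = -3*(-7 - 1*½) = -3*(-7 - ½) = -3*(-15/2) = 45/2 ≈ 22.500)
g(V) = 2*V/(100 + V) (g(V) = (2*V)/(100 + V) = 2*V/(100 + V))
y - g(P) = -9172 - 2*45/(2*(100 + 45/2)) = -9172 - 2*45/(2*245/2) = -9172 - 2*45*2/(2*245) = -9172 - 1*18/49 = -9172 - 18/49 = -449446/49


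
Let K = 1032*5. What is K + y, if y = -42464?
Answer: -37304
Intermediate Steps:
K = 5160
K + y = 5160 - 42464 = -37304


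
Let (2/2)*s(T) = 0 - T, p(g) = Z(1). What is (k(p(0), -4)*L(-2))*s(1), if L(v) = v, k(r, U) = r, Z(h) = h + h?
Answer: 4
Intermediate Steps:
Z(h) = 2*h
p(g) = 2 (p(g) = 2*1 = 2)
s(T) = -T (s(T) = 0 - T = -T)
(k(p(0), -4)*L(-2))*s(1) = (2*(-2))*(-1*1) = -4*(-1) = 4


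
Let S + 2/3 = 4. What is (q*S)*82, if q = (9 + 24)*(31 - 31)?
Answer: 0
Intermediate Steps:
S = 10/3 (S = -2/3 + 4 = 10/3 ≈ 3.3333)
q = 0 (q = 33*0 = 0)
(q*S)*82 = (0*(10/3))*82 = 0*82 = 0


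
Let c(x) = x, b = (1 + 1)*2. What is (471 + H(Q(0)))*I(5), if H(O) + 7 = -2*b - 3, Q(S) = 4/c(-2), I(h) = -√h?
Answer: -453*√5 ≈ -1012.9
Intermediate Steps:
b = 4 (b = 2*2 = 4)
Q(S) = -2 (Q(S) = 4/(-2) = 4*(-½) = -2)
H(O) = -18 (H(O) = -7 + (-2*4 - 3) = -7 + (-8 - 3) = -7 - 11 = -18)
(471 + H(Q(0)))*I(5) = (471 - 18)*(-√5) = 453*(-√5) = -453*√5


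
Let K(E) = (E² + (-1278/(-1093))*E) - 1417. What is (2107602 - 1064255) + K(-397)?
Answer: 1310588761/1093 ≈ 1.1991e+6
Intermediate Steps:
K(E) = -1417 + E² + 1278*E/1093 (K(E) = (E² + (-1278*(-1/1093))*E) - 1417 = (E² + 1278*E/1093) - 1417 = -1417 + E² + 1278*E/1093)
(2107602 - 1064255) + K(-397) = (2107602 - 1064255) + (-1417 + (-397)² + (1278/1093)*(-397)) = 1043347 + (-1417 + 157609 - 507366/1093) = 1043347 + 170210490/1093 = 1310588761/1093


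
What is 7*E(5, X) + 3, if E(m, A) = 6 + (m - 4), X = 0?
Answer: 52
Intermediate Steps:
E(m, A) = 2 + m (E(m, A) = 6 + (-4 + m) = 2 + m)
7*E(5, X) + 3 = 7*(2 + 5) + 3 = 7*7 + 3 = 49 + 3 = 52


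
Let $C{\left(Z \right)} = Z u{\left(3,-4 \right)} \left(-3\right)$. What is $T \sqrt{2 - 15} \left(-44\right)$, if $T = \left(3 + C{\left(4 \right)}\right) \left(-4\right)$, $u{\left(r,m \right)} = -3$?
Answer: $6864 i \sqrt{13} \approx 24749.0 i$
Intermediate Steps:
$C{\left(Z \right)} = 9 Z$ ($C{\left(Z \right)} = Z \left(-3\right) \left(-3\right) = - 3 Z \left(-3\right) = 9 Z$)
$T = -156$ ($T = \left(3 + 9 \cdot 4\right) \left(-4\right) = \left(3 + 36\right) \left(-4\right) = 39 \left(-4\right) = -156$)
$T \sqrt{2 - 15} \left(-44\right) = - 156 \sqrt{2 - 15} \left(-44\right) = - 156 \sqrt{-13} \left(-44\right) = - 156 i \sqrt{13} \left(-44\right) = 6864 i \sqrt{13}$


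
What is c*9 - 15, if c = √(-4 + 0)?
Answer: -15 + 18*I ≈ -15.0 + 18.0*I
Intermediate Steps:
c = 2*I (c = √(-4) = 2*I ≈ 2.0*I)
c*9 - 15 = (2*I)*9 - 15 = 18*I - 15 = -15 + 18*I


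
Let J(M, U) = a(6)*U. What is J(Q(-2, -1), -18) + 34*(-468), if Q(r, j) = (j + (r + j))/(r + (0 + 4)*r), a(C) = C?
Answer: -16020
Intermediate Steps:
Q(r, j) = (r + 2*j)/(5*r) (Q(r, j) = (j + (j + r))/(r + 4*r) = (r + 2*j)/((5*r)) = (r + 2*j)*(1/(5*r)) = (r + 2*j)/(5*r))
J(M, U) = 6*U
J(Q(-2, -1), -18) + 34*(-468) = 6*(-18) + 34*(-468) = -108 - 15912 = -16020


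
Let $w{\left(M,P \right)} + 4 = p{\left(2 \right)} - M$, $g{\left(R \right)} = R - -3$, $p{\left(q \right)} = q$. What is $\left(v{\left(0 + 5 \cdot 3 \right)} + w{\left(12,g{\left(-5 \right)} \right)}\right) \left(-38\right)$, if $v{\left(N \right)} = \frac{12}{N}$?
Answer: $\frac{2508}{5} \approx 501.6$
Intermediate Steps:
$g{\left(R \right)} = 3 + R$ ($g{\left(R \right)} = R + 3 = 3 + R$)
$w{\left(M,P \right)} = -2 - M$ ($w{\left(M,P \right)} = -4 - \left(-2 + M\right) = -2 - M$)
$\left(v{\left(0 + 5 \cdot 3 \right)} + w{\left(12,g{\left(-5 \right)} \right)}\right) \left(-38\right) = \left(\frac{12}{0 + 5 \cdot 3} - 14\right) \left(-38\right) = \left(\frac{12}{0 + 15} - 14\right) \left(-38\right) = \left(\frac{12}{15} - 14\right) \left(-38\right) = \left(12 \cdot \frac{1}{15} - 14\right) \left(-38\right) = \left(\frac{4}{5} - 14\right) \left(-38\right) = \left(- \frac{66}{5}\right) \left(-38\right) = \frac{2508}{5}$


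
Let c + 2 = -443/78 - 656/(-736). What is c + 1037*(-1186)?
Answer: -1103210243/897 ≈ -1.2299e+6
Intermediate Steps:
c = -6089/897 (c = -2 + (-443/78 - 656/(-736)) = -2 + (-443*1/78 - 656*(-1/736)) = -2 + (-443/78 + 41/46) = -2 - 4295/897 = -6089/897 ≈ -6.7882)
c + 1037*(-1186) = -6089/897 + 1037*(-1186) = -6089/897 - 1229882 = -1103210243/897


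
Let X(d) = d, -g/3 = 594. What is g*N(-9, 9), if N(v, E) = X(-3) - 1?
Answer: 7128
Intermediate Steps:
g = -1782 (g = -3*594 = -1782)
N(v, E) = -4 (N(v, E) = -3 - 1 = -4)
g*N(-9, 9) = -1782*(-4) = 7128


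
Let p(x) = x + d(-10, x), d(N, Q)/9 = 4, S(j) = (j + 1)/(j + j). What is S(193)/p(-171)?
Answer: -97/26055 ≈ -0.0037229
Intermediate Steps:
S(j) = (1 + j)/(2*j) (S(j) = (1 + j)/((2*j)) = (1 + j)*(1/(2*j)) = (1 + j)/(2*j))
d(N, Q) = 36 (d(N, Q) = 9*4 = 36)
p(x) = 36 + x (p(x) = x + 36 = 36 + x)
S(193)/p(-171) = ((½)*(1 + 193)/193)/(36 - 171) = ((½)*(1/193)*194)/(-135) = (97/193)*(-1/135) = -97/26055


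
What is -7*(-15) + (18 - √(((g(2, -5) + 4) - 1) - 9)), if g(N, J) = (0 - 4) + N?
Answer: 123 - 2*I*√2 ≈ 123.0 - 2.8284*I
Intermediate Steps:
g(N, J) = -4 + N
-7*(-15) + (18 - √(((g(2, -5) + 4) - 1) - 9)) = -7*(-15) + (18 - √((((-4 + 2) + 4) - 1) - 9)) = 105 + (18 - √(((-2 + 4) - 1) - 9)) = 105 + (18 - √((2 - 1) - 9)) = 105 + (18 - √(1 - 9)) = 105 + (18 - √(-8)) = 105 + (18 - 2*I*√2) = 123 - 2*I*√2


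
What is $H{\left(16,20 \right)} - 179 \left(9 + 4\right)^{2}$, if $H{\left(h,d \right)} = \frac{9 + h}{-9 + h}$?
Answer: $- \frac{211732}{7} \approx -30247.0$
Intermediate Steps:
$H{\left(h,d \right)} = \frac{9 + h}{-9 + h}$
$H{\left(16,20 \right)} - 179 \left(9 + 4\right)^{2} = \frac{9 + 16}{-9 + 16} - 179 \left(9 + 4\right)^{2} = \frac{1}{7} \cdot 25 - 179 \cdot 13^{2} = \frac{1}{7} \cdot 25 - 30251 = \frac{25}{7} - 30251 = - \frac{211732}{7}$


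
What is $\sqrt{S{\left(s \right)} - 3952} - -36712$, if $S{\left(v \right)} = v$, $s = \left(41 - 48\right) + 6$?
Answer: $36712 + i \sqrt{3953} \approx 36712.0 + 62.873 i$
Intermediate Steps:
$s = -1$ ($s = -7 + 6 = -1$)
$\sqrt{S{\left(s \right)} - 3952} - -36712 = \sqrt{-1 - 3952} - -36712 = \sqrt{-3953} + 36712 = i \sqrt{3953} + 36712 = 36712 + i \sqrt{3953}$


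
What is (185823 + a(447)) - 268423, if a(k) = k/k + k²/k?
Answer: -82152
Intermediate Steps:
a(k) = 1 + k
(185823 + a(447)) - 268423 = (185823 + (1 + 447)) - 268423 = (185823 + 448) - 268423 = 186271 - 268423 = -82152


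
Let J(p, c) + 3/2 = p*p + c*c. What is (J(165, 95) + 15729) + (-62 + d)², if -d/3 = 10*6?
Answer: 221083/2 ≈ 1.1054e+5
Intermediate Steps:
J(p, c) = -3/2 + c² + p² (J(p, c) = -3/2 + (p*p + c*c) = -3/2 + (p² + c²) = -3/2 + (c² + p²) = -3/2 + c² + p²)
d = -180 (d = -30*6 = -3*60 = -180)
(J(165, 95) + 15729) + (-62 + d)² = ((-3/2 + 95² + 165²) + 15729) + (-62 - 180)² = ((-3/2 + 9025 + 27225) + 15729) + (-242)² = (72497/2 + 15729) + 58564 = 103955/2 + 58564 = 221083/2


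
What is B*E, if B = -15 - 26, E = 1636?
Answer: -67076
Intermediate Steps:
B = -41
B*E = -41*1636 = -67076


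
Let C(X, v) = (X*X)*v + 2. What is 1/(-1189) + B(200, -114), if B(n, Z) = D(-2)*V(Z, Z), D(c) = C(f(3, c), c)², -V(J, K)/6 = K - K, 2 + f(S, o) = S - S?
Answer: -1/1189 ≈ -0.00084104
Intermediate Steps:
f(S, o) = -2 (f(S, o) = -2 + (S - S) = -2 + 0 = -2)
C(X, v) = 2 + v*X² (C(X, v) = X²*v + 2 = v*X² + 2 = 2 + v*X²)
V(J, K) = 0 (V(J, K) = -6*(K - K) = -6*0 = 0)
D(c) = (2 + 4*c)² (D(c) = (2 + c*(-2)²)² = (2 + c*4)² = (2 + 4*c)²)
B(n, Z) = 0 (B(n, Z) = (4*(1 + 2*(-2))²)*0 = (4*(1 - 4)²)*0 = (4*(-3)²)*0 = (4*9)*0 = 36*0 = 0)
1/(-1189) + B(200, -114) = 1/(-1189) + 0 = -1/1189 + 0 = -1/1189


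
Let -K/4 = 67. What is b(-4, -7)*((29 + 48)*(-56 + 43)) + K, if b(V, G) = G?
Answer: 6739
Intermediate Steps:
K = -268 (K = -4*67 = -268)
b(-4, -7)*((29 + 48)*(-56 + 43)) + K = -7*(29 + 48)*(-56 + 43) - 268 = -539*(-13) - 268 = -7*(-1001) - 268 = 7007 - 268 = 6739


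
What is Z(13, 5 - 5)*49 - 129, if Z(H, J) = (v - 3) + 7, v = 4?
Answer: 263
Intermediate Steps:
Z(H, J) = 8 (Z(H, J) = (4 - 3) + 7 = 1 + 7 = 8)
Z(13, 5 - 5)*49 - 129 = 8*49 - 129 = 392 - 129 = 263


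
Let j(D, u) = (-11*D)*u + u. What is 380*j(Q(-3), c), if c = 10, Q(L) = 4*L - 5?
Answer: 714400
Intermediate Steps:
Q(L) = -5 + 4*L
j(D, u) = u - 11*D*u (j(D, u) = -11*D*u + u = u - 11*D*u)
380*j(Q(-3), c) = 380*(10*(1 - 11*(-5 + 4*(-3)))) = 380*(10*(1 - 11*(-5 - 12))) = 380*(10*(1 - 11*(-17))) = 380*(10*(1 + 187)) = 380*(10*188) = 380*1880 = 714400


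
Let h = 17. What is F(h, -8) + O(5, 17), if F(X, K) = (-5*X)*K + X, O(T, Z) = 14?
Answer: 711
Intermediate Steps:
F(X, K) = X - 5*K*X (F(X, K) = -5*K*X + X = X - 5*K*X)
F(h, -8) + O(5, 17) = 17*(1 - 5*(-8)) + 14 = 17*(1 + 40) + 14 = 17*41 + 14 = 697 + 14 = 711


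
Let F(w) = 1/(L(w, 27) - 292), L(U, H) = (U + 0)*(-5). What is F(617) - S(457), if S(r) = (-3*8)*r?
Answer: 37038935/3377 ≈ 10968.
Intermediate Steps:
L(U, H) = -5*U (L(U, H) = U*(-5) = -5*U)
S(r) = -24*r
F(w) = 1/(-292 - 5*w) (F(w) = 1/(-5*w - 292) = 1/(-292 - 5*w))
F(617) - S(457) = -1/(292 + 5*617) - (-24)*457 = -1/(292 + 3085) - 1*(-10968) = -1/3377 + 10968 = 37038935/3377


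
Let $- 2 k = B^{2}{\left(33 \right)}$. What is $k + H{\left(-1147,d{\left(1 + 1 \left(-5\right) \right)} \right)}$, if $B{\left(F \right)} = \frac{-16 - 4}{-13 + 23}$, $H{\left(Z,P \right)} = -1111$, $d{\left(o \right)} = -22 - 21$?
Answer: $-1113$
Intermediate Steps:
$d{\left(o \right)} = -43$
$B{\left(F \right)} = -2$ ($B{\left(F \right)} = - \frac{20}{10} = \left(-20\right) \frac{1}{10} = -2$)
$k = -2$ ($k = - \frac{\left(-2\right)^{2}}{2} = \left(- \frac{1}{2}\right) 4 = -2$)
$k + H{\left(-1147,d{\left(1 + 1 \left(-5\right) \right)} \right)} = -2 - 1111 = -1113$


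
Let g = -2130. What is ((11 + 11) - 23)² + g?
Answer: -2129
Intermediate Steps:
((11 + 11) - 23)² + g = ((11 + 11) - 23)² - 2130 = (22 - 23)² - 2130 = (-1)² - 2130 = 1 - 2130 = -2129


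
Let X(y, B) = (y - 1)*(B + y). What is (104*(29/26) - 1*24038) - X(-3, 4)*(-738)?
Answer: -26874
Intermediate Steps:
X(y, B) = (-1 + y)*(B + y)
(104*(29/26) - 1*24038) - X(-3, 4)*(-738) = (104*(29/26) - 1*24038) - ((-3)**2 - 1*4 - 1*(-3) + 4*(-3))*(-738) = (104*(29*(1/26)) - 24038) - (9 - 4 + 3 - 12)*(-738) = (104*(29/26) - 24038) - (-4)*(-738) = (116 - 24038) - 1*2952 = -23922 - 2952 = -26874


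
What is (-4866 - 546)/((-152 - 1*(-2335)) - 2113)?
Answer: -2706/35 ≈ -77.314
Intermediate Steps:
(-4866 - 546)/((-152 - 1*(-2335)) - 2113) = -5412/((-152 + 2335) - 2113) = -5412/(2183 - 2113) = -5412/70 = -5412*1/70 = -2706/35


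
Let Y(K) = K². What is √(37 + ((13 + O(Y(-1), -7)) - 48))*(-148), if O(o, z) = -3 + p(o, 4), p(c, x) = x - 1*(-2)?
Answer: -148*√5 ≈ -330.94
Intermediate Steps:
p(c, x) = 2 + x (p(c, x) = x + 2 = 2 + x)
O(o, z) = 3 (O(o, z) = -3 + (2 + 4) = -3 + 6 = 3)
√(37 + ((13 + O(Y(-1), -7)) - 48))*(-148) = √(37 + ((13 + 3) - 48))*(-148) = √(37 + (16 - 48))*(-148) = √(37 - 32)*(-148) = √5*(-148) = -148*√5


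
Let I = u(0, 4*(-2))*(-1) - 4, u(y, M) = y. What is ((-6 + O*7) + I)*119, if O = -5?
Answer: -5355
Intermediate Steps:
I = -4 (I = 0*(-1) - 4 = 0 - 4 = -4)
((-6 + O*7) + I)*119 = ((-6 - 5*7) - 4)*119 = ((-6 - 35) - 4)*119 = (-41 - 4)*119 = -45*119 = -5355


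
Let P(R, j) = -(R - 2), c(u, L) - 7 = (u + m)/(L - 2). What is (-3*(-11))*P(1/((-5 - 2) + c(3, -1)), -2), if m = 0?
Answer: 99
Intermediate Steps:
c(u, L) = 7 + u/(-2 + L) (c(u, L) = 7 + (u + 0)/(L - 2) = 7 + u/(-2 + L))
P(R, j) = 2 - R (P(R, j) = -(-2 + R) = 2 - R)
(-3*(-11))*P(1/((-5 - 2) + c(3, -1)), -2) = (-3*(-11))*(2 - 1/((-5 - 2) + (-14 + 3 + 7*(-1))/(-2 - 1))) = 33*(2 - 1/(-7 + (-14 + 3 - 7)/(-3))) = 33*(2 - 1/(-7 - ⅓*(-18))) = 33*(2 - 1/(-7 + 6)) = 33*(2 - 1/(-1)) = 33*(2 - 1*(-1)) = 33*(2 + 1) = 33*3 = 99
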